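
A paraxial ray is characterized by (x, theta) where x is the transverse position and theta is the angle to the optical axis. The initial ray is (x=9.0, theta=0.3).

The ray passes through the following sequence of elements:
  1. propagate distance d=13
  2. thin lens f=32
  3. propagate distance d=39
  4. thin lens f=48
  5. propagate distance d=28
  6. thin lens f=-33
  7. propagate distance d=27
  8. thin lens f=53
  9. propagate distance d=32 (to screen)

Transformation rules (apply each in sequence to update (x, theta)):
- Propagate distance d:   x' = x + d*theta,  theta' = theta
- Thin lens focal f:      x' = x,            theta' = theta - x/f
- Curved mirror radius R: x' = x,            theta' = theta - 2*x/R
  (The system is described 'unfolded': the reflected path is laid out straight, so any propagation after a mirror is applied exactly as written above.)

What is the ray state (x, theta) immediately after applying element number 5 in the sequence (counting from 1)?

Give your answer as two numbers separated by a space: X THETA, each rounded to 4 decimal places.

Initial: x=9.0000 theta=0.3000
After 1 (propagate distance d=13): x=12.9000 theta=0.3000
After 2 (thin lens f=32): x=12.9000 theta=-33/320 (≈-0.1031)
After 3 (propagate distance d=39): x=2841/320 (≈8.8781) theta=-33/320 (≈-0.1031)
After 4 (thin lens f=48): x=2841/320 (≈8.8781) theta=-295/1024 (≈-0.2881)
After 5 (propagate distance d=28): x=1039/1280 (≈0.8117) theta=-295/1024 (≈-0.2881)
Rounded to 4 decimal places: x = 0.8117, theta = -0.2881

Answer: 0.8117 -0.2881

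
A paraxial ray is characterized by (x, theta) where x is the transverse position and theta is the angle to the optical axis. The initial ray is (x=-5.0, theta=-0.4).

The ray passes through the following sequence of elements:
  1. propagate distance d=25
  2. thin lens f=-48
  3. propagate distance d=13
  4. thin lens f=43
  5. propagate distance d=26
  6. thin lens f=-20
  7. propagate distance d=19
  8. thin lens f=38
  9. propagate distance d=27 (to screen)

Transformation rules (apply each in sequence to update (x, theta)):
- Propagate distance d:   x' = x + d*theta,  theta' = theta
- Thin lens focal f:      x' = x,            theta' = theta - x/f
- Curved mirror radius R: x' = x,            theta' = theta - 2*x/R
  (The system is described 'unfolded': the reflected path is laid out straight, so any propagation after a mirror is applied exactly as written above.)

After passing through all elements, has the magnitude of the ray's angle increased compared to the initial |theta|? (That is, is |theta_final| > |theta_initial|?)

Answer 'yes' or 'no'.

Initial: x=-5.0000 theta=-0.4000
After 1 (propagate distance d=25): x=-15.0000 theta=-0.4000
After 2 (thin lens f=-48): x=-15.0000 theta=-0.7125
After 3 (propagate distance d=13): x=-24.2625 theta=-0.7125
After 4 (thin lens f=43): x=-24.2625 theta=-51/344 (≈-0.1483)
After 5 (propagate distance d=26): x=-96723/3440 (≈-28.1172) theta=-51/344 (≈-0.1483)
After 6 (thin lens f=-20): x=-96723/3440 (≈-28.1172) theta=-106923/68800 (≈-1.5541)
After 7 (propagate distance d=19): x=-3965997/68800 (≈-57.6453) theta=-106923/68800 (≈-1.5541)
After 8 (thin lens f=38): x=-3965997/68800 (≈-57.6453) theta=-97077/2614400 (≈-0.0371)
After 9 (propagate distance d=27 (to screen)): x=-30665793/522880 (≈-58.6479) theta=-97077/2614400 (≈-0.0371)
|theta_initial|=0.4000 |theta_final|=97077/2614400 (≈0.0371) -> not increased

Answer: no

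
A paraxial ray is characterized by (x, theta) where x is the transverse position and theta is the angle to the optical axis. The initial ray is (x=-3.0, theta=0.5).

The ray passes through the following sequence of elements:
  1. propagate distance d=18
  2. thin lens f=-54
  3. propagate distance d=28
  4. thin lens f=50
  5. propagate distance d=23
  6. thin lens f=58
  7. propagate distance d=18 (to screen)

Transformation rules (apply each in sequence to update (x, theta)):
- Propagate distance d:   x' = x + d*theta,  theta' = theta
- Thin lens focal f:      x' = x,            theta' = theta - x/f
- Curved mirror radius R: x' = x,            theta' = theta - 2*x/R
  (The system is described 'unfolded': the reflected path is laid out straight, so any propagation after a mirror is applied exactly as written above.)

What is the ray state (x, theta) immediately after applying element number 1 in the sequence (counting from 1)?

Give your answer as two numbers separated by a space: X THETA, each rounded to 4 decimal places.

Initial: x=-3.0000 theta=0.5000
After 1 (propagate distance d=18): x=6.0000 theta=0.5000
Rounded to 4 decimal places: x = 6.0000, theta = 0.5000

Answer: 6.0000 0.5000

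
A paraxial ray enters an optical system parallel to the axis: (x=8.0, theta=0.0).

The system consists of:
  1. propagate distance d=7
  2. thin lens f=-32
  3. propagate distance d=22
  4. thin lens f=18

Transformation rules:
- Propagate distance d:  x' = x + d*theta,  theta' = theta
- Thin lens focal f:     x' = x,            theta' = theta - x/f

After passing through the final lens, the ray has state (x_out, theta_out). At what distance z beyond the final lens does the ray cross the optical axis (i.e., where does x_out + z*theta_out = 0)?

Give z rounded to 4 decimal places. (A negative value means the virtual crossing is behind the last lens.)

Initial: x=8.0000 theta=0.0000
After 1 (propagate distance d=7): x=8.0000 theta=0.0000
After 2 (thin lens f=-32): x=8.0000 theta=0.2500
After 3 (propagate distance d=22): x=13.5000 theta=0.2500
After 4 (thin lens f=18): x=13.5000 theta=-0.5000
z_focus = -x_out/theta_out = -(13.5000)/(-0.5000) = 27.0000
Rounded to 4 decimal places: z = 27.0000

Answer: 27.0000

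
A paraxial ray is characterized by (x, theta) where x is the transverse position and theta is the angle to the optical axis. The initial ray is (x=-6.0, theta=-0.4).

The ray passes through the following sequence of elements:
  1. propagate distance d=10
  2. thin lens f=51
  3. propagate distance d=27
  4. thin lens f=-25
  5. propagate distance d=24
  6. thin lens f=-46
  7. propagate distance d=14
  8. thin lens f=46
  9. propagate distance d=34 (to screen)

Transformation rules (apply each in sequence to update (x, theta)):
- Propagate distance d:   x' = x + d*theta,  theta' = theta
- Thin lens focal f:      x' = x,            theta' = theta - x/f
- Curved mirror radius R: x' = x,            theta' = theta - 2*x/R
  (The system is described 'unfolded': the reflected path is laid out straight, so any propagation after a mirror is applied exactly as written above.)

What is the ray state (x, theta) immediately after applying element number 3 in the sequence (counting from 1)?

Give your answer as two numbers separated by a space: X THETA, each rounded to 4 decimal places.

Answer: -15.5059 -0.2039

Derivation:
Initial: x=-6.0000 theta=-0.4000
After 1 (propagate distance d=10): x=-10.0000 theta=-0.4000
After 2 (thin lens f=51): x=-10.0000 theta=-52/255 (≈-0.2039)
After 3 (propagate distance d=27): x=-1318/85 (≈-15.5059) theta=-52/255 (≈-0.2039)
Rounded to 4 decimal places: x = -15.5059, theta = -0.2039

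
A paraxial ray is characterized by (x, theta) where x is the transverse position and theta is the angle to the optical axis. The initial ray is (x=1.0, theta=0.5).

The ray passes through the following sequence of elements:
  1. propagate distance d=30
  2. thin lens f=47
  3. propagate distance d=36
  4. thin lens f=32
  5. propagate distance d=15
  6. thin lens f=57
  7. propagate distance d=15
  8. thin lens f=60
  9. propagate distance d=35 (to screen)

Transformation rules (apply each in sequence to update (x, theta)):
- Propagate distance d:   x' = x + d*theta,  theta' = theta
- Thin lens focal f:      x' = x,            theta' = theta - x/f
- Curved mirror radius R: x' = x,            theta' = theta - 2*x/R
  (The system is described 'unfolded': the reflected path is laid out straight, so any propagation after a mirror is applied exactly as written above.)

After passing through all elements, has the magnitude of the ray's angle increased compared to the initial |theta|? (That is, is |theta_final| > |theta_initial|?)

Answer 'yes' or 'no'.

Answer: yes

Derivation:
Initial: x=1.0000 theta=0.5000
After 1 (propagate distance d=30): x=16.0000 theta=0.5000
After 2 (thin lens f=47): x=16.0000 theta=15/94 (≈0.1596)
After 3 (propagate distance d=36): x=1022/47 (≈21.7447) theta=15/94 (≈0.1596)
After 4 (thin lens f=32): x=1022/47 (≈21.7447) theta=-391/752 (≈-0.5199)
After 5 (propagate distance d=15): x=10487/752 (≈13.9455) theta=-391/752 (≈-0.5199)
After 6 (thin lens f=57): x=10487/752 (≈13.9455) theta=-16387/21432 (≈-0.7646)
After 7 (propagate distance d=15): x=35383/14288 (≈2.4764) theta=-16387/21432 (≈-0.7646)
After 8 (thin lens f=60): x=35383/14288 (≈2.4764) theta=-690863/857280 (≈-0.8059)
After 9 (propagate distance d=35 (to screen)): x=-4411445/171456 (≈-25.7293) theta=-690863/857280 (≈-0.8059)
|theta_initial|=0.5000 |theta_final|=690863/857280 (≈0.8059) -> increased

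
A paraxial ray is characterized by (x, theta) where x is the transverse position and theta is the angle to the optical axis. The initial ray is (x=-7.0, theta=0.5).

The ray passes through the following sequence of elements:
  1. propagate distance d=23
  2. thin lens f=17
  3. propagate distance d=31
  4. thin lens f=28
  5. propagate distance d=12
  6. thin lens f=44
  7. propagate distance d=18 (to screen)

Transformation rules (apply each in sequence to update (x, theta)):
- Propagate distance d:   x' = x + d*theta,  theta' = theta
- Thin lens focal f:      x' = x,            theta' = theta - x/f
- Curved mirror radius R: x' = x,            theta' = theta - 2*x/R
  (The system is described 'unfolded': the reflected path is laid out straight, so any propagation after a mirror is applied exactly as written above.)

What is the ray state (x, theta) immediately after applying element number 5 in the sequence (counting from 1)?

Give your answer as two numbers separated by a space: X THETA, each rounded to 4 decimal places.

Answer: 9.5630 -0.1859

Derivation:
Initial: x=-7.0000 theta=0.5000
After 1 (propagate distance d=23): x=4.5000 theta=0.5000
After 2 (thin lens f=17): x=4.5000 theta=4/17 (≈0.2353)
After 3 (propagate distance d=31): x=401/34 (≈11.7941) theta=4/17 (≈0.2353)
After 4 (thin lens f=28): x=401/34 (≈11.7941) theta=-177/952 (≈-0.1859)
After 5 (propagate distance d=12): x=1138/119 (≈9.5630) theta=-177/952 (≈-0.1859)
Rounded to 4 decimal places: x = 9.5630, theta = -0.1859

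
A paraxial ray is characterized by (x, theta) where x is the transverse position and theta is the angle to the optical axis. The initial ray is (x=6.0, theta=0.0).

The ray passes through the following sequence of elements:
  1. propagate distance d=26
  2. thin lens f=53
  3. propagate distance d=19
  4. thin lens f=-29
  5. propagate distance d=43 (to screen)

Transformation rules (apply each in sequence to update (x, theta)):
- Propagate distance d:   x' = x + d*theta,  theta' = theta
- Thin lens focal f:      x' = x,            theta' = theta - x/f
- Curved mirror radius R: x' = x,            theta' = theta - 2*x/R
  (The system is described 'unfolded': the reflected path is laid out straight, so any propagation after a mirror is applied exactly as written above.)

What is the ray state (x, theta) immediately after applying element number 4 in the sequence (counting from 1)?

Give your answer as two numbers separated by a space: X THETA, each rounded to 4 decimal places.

Initial: x=6.0000 theta=0.0000
After 1 (propagate distance d=26): x=6.0000 theta=0.0000
After 2 (thin lens f=53): x=6.0000 theta=-6/53 (≈-0.1132)
After 3 (propagate distance d=19): x=204/53 (≈3.8491) theta=-6/53 (≈-0.1132)
After 4 (thin lens f=-29): x=204/53 (≈3.8491) theta=30/1537 (≈0.0195)
Rounded to 4 decimal places: x = 3.8491, theta = 0.0195

Answer: 3.8491 0.0195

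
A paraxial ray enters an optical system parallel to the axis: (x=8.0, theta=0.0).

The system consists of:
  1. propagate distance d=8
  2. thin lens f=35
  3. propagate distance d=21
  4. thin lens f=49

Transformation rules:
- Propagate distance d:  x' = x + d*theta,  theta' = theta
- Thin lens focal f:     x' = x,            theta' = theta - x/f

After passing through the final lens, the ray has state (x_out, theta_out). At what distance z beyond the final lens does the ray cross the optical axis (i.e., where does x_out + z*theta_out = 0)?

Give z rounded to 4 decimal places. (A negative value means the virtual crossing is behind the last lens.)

Initial: x=8.0000 theta=0.0000
After 1 (propagate distance d=8): x=8.0000 theta=0.0000
After 2 (thin lens f=35): x=8.0000 theta=-8/35 (≈-0.2286)
After 3 (propagate distance d=21): x=3.2000 theta=-8/35 (≈-0.2286)
After 4 (thin lens f=49): x=3.2000 theta=-72/245 (≈-0.2939)
z_focus = -x_out/theta_out = -(3.2000)/(-72/245) = 98/9 ≈ 10.8889
Rounded to 4 decimal places: z = 10.8889

Answer: 10.8889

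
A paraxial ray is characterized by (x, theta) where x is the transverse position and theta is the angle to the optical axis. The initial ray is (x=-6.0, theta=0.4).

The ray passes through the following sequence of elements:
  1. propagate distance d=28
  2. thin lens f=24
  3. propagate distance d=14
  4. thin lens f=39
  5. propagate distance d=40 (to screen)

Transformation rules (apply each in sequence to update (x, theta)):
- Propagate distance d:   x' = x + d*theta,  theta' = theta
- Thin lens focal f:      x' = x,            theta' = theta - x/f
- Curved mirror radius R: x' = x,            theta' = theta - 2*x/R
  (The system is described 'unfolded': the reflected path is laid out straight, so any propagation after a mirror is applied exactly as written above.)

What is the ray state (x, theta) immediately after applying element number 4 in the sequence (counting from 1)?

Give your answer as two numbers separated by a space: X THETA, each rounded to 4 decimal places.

Answer: 7.7667 -0.0158

Derivation:
Initial: x=-6.0000 theta=0.4000
After 1 (propagate distance d=28): x=5.2000 theta=0.4000
After 2 (thin lens f=24): x=5.2000 theta=11/60 (≈0.1833)
After 3 (propagate distance d=14): x=233/30 (≈7.7667) theta=11/60 (≈0.1833)
After 4 (thin lens f=39): x=233/30 (≈7.7667) theta=-37/2340 (≈-0.0158)
Rounded to 4 decimal places: x = 7.7667, theta = -0.0158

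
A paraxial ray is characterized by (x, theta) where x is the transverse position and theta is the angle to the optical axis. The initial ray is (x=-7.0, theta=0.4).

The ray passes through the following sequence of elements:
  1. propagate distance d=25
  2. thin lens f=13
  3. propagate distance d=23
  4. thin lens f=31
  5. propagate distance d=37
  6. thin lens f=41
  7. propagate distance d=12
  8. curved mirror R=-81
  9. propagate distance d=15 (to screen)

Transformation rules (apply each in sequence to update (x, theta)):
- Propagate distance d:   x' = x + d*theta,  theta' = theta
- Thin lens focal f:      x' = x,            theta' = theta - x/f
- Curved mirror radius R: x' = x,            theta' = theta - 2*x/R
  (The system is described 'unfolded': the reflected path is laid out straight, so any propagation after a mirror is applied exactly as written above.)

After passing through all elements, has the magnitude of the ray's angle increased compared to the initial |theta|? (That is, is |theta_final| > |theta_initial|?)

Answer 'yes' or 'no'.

Answer: no

Derivation:
Initial: x=-7.0000 theta=0.4000
After 1 (propagate distance d=25): x=3.0000 theta=0.4000
After 2 (thin lens f=13): x=3.0000 theta=11/65 (≈0.1692)
After 3 (propagate distance d=23): x=448/65 (≈6.8923) theta=11/65 (≈0.1692)
After 4 (thin lens f=31): x=448/65 (≈6.8923) theta=-107/2015 (≈-0.0531)
After 5 (propagate distance d=37): x=9929/2015 (≈4.9275) theta=-107/2015 (≈-0.0531)
After 6 (thin lens f=41): x=9929/2015 (≈4.9275) theta=-14316/82615 (≈-0.1733)
After 7 (propagate distance d=12): x=235297/82615 (≈2.8481) theta=-14316/82615 (≈-0.1733)
After 8 (curved mirror R=-81): x=235297/82615 (≈2.8481) theta=-689002/6691815 (≈-0.1030)
After 9 (propagate distance d=15 (to screen)): x=223693/171585 (≈1.3037) theta=-689002/6691815 (≈-0.1030)
|theta_initial|=0.4000 |theta_final|=689002/6691815 (≈0.1030) -> not increased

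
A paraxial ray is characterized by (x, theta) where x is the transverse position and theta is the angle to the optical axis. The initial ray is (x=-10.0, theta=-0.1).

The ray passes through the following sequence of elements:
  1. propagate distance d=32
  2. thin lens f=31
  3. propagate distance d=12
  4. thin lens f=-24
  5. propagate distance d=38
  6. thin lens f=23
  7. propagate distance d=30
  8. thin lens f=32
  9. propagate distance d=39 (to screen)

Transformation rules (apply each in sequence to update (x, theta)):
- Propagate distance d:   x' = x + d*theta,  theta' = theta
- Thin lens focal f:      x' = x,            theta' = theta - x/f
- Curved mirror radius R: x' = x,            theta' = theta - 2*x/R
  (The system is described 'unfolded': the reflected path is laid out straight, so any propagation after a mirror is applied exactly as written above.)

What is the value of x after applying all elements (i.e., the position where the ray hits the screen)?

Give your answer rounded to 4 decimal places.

Answer: 16.9407

Derivation:
Initial: x=-10.0000 theta=-0.1000
After 1 (propagate distance d=32): x=-13.2000 theta=-0.1000
After 2 (thin lens f=31): x=-13.2000 theta=101/310 (≈0.3258)
After 3 (propagate distance d=12): x=-288/31 (≈-9.2903) theta=101/310 (≈0.3258)
After 4 (thin lens f=-24): x=-288/31 (≈-9.2903) theta=-19/310 (≈-0.0613)
After 5 (propagate distance d=38): x=-1801/155 (≈-11.6194) theta=-19/310 (≈-0.0613)
After 6 (thin lens f=23): x=-1801/155 (≈-11.6194) theta=633/1426 (≈0.4439)
After 7 (propagate distance d=30): x=6052/3565 (≈1.6976) theta=633/1426 (≈0.4439)
After 8 (thin lens f=32): x=6052/3565 (≈1.6976) theta=11147/28520 (≈0.3908)
After 9 (propagate distance d=39 (to screen)): x=483149/28520 (≈16.9407) theta=11147/28520 (≈0.3908)
Rounded to 4 decimal places: x = 16.9407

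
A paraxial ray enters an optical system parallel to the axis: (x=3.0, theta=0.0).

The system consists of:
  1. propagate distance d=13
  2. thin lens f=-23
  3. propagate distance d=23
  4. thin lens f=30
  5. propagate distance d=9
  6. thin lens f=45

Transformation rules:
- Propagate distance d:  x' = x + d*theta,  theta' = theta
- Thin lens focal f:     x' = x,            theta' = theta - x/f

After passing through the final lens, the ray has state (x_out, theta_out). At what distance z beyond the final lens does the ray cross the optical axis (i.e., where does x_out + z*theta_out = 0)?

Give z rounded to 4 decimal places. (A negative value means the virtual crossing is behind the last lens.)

Answer: 28.4356

Derivation:
Initial: x=3.0000 theta=0.0000
After 1 (propagate distance d=13): x=3.0000 theta=0.0000
After 2 (thin lens f=-23): x=3.0000 theta=3/23 (≈0.1304)
After 3 (propagate distance d=23): x=6.0000 theta=3/23 (≈0.1304)
After 4 (thin lens f=30): x=6.0000 theta=-8/115 (≈-0.0696)
After 5 (propagate distance d=9): x=618/115 (≈5.3739) theta=-8/115 (≈-0.0696)
After 6 (thin lens f=45): x=618/115 (≈5.3739) theta=-326/1725 (≈-0.1890)
z_focus = -x_out/theta_out = -(618/115)/(-326/1725) = 4635/163 ≈ 28.4356
Rounded to 4 decimal places: z = 28.4356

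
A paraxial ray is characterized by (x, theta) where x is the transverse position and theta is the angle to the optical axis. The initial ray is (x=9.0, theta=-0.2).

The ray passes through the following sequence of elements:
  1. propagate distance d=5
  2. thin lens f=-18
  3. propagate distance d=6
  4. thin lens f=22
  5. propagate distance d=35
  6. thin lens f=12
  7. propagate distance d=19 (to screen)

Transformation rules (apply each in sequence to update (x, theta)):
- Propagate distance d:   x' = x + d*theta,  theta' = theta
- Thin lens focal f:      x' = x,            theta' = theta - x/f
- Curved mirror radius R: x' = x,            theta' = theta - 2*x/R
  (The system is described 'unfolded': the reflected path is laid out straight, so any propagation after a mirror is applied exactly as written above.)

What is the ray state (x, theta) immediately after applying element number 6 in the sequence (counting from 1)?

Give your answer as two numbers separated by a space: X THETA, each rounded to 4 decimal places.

Answer: 2.9616 -0.4327

Derivation:
Initial: x=9.0000 theta=-0.2000
After 1 (propagate distance d=5): x=8.0000 theta=-0.2000
After 2 (thin lens f=-18): x=8.0000 theta=11/45 (≈0.2444)
After 3 (propagate distance d=6): x=142/15 (≈9.4667) theta=11/45 (≈0.2444)
After 4 (thin lens f=22): x=142/15 (≈9.4667) theta=-92/495 (≈-0.1859)
After 5 (propagate distance d=35): x=1466/495 (≈2.9616) theta=-92/495 (≈-0.1859)
After 6 (thin lens f=12): x=1466/495 (≈2.9616) theta=-257/594 (≈-0.4327)
Rounded to 4 decimal places: x = 2.9616, theta = -0.4327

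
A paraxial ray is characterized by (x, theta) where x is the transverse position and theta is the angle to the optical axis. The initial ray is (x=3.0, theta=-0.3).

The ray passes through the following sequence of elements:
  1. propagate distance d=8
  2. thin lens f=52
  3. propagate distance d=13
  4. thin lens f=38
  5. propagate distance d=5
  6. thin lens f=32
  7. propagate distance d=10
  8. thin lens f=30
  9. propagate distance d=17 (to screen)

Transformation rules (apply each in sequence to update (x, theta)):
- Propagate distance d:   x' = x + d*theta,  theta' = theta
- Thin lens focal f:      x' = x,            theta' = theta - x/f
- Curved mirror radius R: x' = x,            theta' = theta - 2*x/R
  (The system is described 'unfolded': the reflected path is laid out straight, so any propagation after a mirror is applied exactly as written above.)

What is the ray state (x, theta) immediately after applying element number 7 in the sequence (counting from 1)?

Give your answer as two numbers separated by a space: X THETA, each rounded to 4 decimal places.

Initial: x=3.0000 theta=-0.3000
After 1 (propagate distance d=8): x=0.6000 theta=-0.3000
After 2 (thin lens f=52): x=0.6000 theta=-81/260 (≈-0.3115)
After 3 (propagate distance d=13): x=-3.4500 theta=-81/260 (≈-0.3115)
After 4 (thin lens f=38): x=-3.4500 theta=-2181/9880 (≈-0.2207)
After 5 (propagate distance d=5): x=-44991/9880 (≈-4.5537) theta=-2181/9880 (≈-0.2207)
After 6 (thin lens f=32): x=-44991/9880 (≈-4.5537) theta=-24801/316160 (≈-0.0784)
After 7 (propagate distance d=10): x=-843861/158080 (≈-5.3382) theta=-24801/316160 (≈-0.0784)
Rounded to 4 decimal places: x = -5.3382, theta = -0.0784

Answer: -5.3382 -0.0784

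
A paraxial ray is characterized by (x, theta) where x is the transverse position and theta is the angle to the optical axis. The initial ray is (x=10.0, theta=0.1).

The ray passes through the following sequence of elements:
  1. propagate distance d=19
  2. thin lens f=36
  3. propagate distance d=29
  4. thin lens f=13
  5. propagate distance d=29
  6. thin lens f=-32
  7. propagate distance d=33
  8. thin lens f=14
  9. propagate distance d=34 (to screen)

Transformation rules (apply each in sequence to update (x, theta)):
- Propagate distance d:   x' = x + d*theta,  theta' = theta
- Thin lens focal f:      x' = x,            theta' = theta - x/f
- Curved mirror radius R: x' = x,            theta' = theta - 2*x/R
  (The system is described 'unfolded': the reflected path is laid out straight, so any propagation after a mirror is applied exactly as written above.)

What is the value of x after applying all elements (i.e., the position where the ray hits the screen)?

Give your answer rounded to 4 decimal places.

Answer: 32.4019

Derivation:
Initial: x=10.0000 theta=0.1000
After 1 (propagate distance d=19): x=11.9000 theta=0.1000
After 2 (thin lens f=36): x=11.9000 theta=-83/360 (≈-0.2306)
After 3 (propagate distance d=29): x=1877/360 (≈5.2139) theta=-83/360 (≈-0.2306)
After 4 (thin lens f=13): x=1877/360 (≈5.2139) theta=-739/1170 (≈-0.6316)
After 5 (propagate distance d=29): x=-20441/1560 (≈-13.1032) theta=-739/1170 (≈-0.6316)
After 6 (thin lens f=-32): x=-20441/1560 (≈-13.1032) theta=-31183/29952 (≈-1.0411)
After 7 (propagate distance d=33): x=-2369177/49920 (≈-47.4595) theta=-31183/29952 (≈-1.0411)
After 8 (thin lens f=14): x=-2369177/49920 (≈-47.4595) theta=4924721/2096640 (≈2.3489)
After 9 (propagate distance d=34 (to screen)): x=1698377/52416 (≈32.4019) theta=4924721/2096640 (≈2.3489)
Rounded to 4 decimal places: x = 32.4019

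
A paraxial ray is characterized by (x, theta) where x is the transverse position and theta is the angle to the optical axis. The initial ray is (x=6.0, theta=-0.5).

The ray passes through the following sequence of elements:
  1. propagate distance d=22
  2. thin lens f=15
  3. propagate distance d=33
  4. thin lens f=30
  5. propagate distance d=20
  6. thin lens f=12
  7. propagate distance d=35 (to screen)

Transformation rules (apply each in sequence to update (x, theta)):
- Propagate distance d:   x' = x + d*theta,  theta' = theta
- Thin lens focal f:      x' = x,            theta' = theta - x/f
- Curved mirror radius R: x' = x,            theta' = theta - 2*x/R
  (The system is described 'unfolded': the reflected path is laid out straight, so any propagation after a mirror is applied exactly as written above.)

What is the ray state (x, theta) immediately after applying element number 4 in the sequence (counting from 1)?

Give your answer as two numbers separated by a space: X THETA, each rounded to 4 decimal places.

Answer: -10.5000 0.1833

Derivation:
Initial: x=6.0000 theta=-0.5000
After 1 (propagate distance d=22): x=-5.0000 theta=-0.5000
After 2 (thin lens f=15): x=-5.0000 theta=-1/6 (≈-0.1667)
After 3 (propagate distance d=33): x=-10.5000 theta=-1/6 (≈-0.1667)
After 4 (thin lens f=30): x=-10.5000 theta=11/60 (≈0.1833)
Rounded to 4 decimal places: x = -10.5000, theta = 0.1833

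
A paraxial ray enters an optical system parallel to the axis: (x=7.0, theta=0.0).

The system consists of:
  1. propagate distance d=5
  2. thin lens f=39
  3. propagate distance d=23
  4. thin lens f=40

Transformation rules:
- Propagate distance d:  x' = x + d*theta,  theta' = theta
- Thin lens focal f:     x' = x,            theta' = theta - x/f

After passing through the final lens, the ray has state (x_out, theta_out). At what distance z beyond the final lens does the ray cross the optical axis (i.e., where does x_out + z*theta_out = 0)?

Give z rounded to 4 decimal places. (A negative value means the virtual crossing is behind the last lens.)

Answer: 11.4286

Derivation:
Initial: x=7.0000 theta=0.0000
After 1 (propagate distance d=5): x=7.0000 theta=0.0000
After 2 (thin lens f=39): x=7.0000 theta=-7/39 (≈-0.1795)
After 3 (propagate distance d=23): x=112/39 (≈2.8718) theta=-7/39 (≈-0.1795)
After 4 (thin lens f=40): x=112/39 (≈2.8718) theta=-49/195 (≈-0.2513)
z_focus = -x_out/theta_out = -(112/39)/(-49/195) = 80/7 ≈ 11.4286
Rounded to 4 decimal places: z = 11.4286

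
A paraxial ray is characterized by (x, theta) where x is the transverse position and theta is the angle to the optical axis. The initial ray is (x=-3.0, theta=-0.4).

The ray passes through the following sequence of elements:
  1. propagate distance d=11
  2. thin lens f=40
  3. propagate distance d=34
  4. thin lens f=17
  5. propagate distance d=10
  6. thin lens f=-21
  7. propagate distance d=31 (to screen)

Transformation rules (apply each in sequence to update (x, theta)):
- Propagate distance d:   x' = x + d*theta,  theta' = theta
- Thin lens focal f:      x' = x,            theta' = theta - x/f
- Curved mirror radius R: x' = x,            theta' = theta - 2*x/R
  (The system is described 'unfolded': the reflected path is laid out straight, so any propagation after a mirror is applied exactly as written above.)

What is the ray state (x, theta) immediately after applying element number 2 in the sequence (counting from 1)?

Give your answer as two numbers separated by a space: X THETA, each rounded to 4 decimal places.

Answer: -7.4000 -0.2150

Derivation:
Initial: x=-3.0000 theta=-0.4000
After 1 (propagate distance d=11): x=-7.4000 theta=-0.4000
After 2 (thin lens f=40): x=-7.4000 theta=-0.2150
Rounded to 4 decimal places: x = -7.4000, theta = -0.2150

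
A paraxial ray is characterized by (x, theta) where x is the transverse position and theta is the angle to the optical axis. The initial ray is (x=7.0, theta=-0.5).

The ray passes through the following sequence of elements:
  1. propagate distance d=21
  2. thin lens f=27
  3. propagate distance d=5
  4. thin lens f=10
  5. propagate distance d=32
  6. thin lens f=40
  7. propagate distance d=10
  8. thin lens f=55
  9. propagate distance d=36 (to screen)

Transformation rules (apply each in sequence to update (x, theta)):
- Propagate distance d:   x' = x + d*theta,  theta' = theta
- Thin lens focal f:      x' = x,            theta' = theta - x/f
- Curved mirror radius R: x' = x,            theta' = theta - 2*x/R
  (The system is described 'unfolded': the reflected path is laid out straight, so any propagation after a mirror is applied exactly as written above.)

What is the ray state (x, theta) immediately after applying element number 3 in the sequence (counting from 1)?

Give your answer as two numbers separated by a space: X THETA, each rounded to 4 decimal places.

Initial: x=7.0000 theta=-0.5000
After 1 (propagate distance d=21): x=-3.5000 theta=-0.5000
After 2 (thin lens f=27): x=-3.5000 theta=-10/27 (≈-0.3704)
After 3 (propagate distance d=5): x=-289/54 (≈-5.3519) theta=-10/27 (≈-0.3704)
Rounded to 4 decimal places: x = -5.3519, theta = -0.3704

Answer: -5.3519 -0.3704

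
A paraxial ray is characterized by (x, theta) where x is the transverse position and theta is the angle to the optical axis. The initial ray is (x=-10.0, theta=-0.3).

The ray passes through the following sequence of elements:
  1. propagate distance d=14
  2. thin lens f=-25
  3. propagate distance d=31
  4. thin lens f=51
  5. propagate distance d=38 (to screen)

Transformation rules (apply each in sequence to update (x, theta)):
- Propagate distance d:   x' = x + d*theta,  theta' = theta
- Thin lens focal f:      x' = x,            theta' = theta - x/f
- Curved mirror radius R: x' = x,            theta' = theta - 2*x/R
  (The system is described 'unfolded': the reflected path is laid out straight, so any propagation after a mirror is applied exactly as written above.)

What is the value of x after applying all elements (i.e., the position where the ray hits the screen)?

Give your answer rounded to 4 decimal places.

Answer: -43.4625

Derivation:
Initial: x=-10.0000 theta=-0.3000
After 1 (propagate distance d=14): x=-14.2000 theta=-0.3000
After 2 (thin lens f=-25): x=-14.2000 theta=-0.8680
After 3 (propagate distance d=31): x=-41.1080 theta=-0.8680
After 4 (thin lens f=51): x=-41.1080 theta=-79/1275 (≈-0.0620)
After 5 (propagate distance d=38 (to screen)): x=-554147/12750 (≈-43.4625) theta=-79/1275 (≈-0.0620)
Rounded to 4 decimal places: x = -43.4625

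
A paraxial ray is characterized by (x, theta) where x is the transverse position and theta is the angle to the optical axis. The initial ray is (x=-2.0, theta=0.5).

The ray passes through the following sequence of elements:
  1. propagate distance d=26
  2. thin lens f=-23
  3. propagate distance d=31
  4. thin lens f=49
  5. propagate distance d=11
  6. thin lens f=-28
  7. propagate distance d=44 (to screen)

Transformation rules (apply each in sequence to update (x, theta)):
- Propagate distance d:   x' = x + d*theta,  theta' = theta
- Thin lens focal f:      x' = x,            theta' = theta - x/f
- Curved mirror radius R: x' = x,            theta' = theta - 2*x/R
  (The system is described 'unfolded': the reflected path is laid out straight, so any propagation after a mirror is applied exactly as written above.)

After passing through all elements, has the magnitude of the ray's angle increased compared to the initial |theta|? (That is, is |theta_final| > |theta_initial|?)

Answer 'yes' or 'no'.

Answer: yes

Derivation:
Initial: x=-2.0000 theta=0.5000
After 1 (propagate distance d=26): x=11.0000 theta=0.5000
After 2 (thin lens f=-23): x=11.0000 theta=45/46 (≈0.9783)
After 3 (propagate distance d=31): x=1901/46 (≈41.3261) theta=45/46 (≈0.9783)
After 4 (thin lens f=49): x=1901/46 (≈41.3261) theta=152/1127 (≈0.1349)
After 5 (propagate distance d=11): x=96493/2254 (≈42.8097) theta=152/1127 (≈0.1349)
After 6 (thin lens f=-28): x=96493/2254 (≈42.8097) theta=105005/63112 (≈1.6638)
After 7 (propagate distance d=44 (to screen)): x=915253/7889 (≈116.0164) theta=105005/63112 (≈1.6638)
|theta_initial|=0.5000 |theta_final|=105005/63112 (≈1.6638) -> increased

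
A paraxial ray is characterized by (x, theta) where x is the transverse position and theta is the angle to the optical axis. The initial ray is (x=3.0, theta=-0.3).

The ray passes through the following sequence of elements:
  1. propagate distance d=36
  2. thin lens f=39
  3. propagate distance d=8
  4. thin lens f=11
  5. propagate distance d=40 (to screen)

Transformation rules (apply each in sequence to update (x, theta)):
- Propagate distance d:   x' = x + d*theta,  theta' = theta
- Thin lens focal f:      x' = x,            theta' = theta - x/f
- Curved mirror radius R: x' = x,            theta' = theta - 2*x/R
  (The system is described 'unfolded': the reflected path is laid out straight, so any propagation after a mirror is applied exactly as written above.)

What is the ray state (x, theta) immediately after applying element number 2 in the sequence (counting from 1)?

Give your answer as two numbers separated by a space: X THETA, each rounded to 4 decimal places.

Answer: -7.8000 -0.1000

Derivation:
Initial: x=3.0000 theta=-0.3000
After 1 (propagate distance d=36): x=-7.8000 theta=-0.3000
After 2 (thin lens f=39): x=-7.8000 theta=-0.1000
Rounded to 4 decimal places: x = -7.8000, theta = -0.1000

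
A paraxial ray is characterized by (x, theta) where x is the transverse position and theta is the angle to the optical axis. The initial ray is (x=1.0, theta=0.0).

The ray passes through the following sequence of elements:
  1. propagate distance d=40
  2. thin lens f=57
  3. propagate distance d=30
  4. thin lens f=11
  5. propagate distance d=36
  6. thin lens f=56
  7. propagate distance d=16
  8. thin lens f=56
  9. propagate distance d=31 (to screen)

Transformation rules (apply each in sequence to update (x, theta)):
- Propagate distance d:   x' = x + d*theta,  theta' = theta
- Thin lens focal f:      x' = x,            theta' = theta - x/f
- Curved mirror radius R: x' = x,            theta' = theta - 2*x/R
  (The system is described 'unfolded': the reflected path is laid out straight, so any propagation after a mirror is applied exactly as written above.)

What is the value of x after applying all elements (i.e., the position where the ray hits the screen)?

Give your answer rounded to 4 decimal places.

Answer: -1.9108

Derivation:
Initial: x=1.0000 theta=0.0000
After 1 (propagate distance d=40): x=1.0000 theta=0.0000
After 2 (thin lens f=57): x=1.0000 theta=-1/57 (≈-0.0175)
After 3 (propagate distance d=30): x=9/19 (≈0.4737) theta=-1/57 (≈-0.0175)
After 4 (thin lens f=11): x=9/19 (≈0.4737) theta=-2/33 (≈-0.0606)
After 5 (propagate distance d=36): x=-357/209 (≈-1.7081) theta=-2/33 (≈-0.0606)
After 6 (thin lens f=56): x=-357/209 (≈-1.7081) theta=-151/5016 (≈-0.0301)
After 7 (propagate distance d=16): x=-1373/627 (≈-2.1898) theta=-151/5016 (≈-0.0301)
After 8 (thin lens f=56): x=-1373/627 (≈-2.1898) theta=79/8778 (≈0.0090)
After 9 (propagate distance d=31 (to screen)): x=-5591/2926 (≈-1.9108) theta=79/8778 (≈0.0090)
Rounded to 4 decimal places: x = -1.9108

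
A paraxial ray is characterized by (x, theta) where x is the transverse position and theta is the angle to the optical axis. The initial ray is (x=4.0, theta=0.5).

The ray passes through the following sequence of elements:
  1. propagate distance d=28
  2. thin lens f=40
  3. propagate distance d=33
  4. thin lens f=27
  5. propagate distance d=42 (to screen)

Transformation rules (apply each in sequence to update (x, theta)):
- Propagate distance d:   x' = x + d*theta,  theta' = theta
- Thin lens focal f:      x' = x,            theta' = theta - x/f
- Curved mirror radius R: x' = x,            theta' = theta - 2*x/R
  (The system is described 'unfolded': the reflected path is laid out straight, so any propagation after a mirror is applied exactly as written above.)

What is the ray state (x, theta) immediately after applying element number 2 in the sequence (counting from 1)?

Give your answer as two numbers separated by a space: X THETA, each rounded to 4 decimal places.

Answer: 18.0000 0.0500

Derivation:
Initial: x=4.0000 theta=0.5000
After 1 (propagate distance d=28): x=18.0000 theta=0.5000
After 2 (thin lens f=40): x=18.0000 theta=0.0500
Rounded to 4 decimal places: x = 18.0000, theta = 0.0500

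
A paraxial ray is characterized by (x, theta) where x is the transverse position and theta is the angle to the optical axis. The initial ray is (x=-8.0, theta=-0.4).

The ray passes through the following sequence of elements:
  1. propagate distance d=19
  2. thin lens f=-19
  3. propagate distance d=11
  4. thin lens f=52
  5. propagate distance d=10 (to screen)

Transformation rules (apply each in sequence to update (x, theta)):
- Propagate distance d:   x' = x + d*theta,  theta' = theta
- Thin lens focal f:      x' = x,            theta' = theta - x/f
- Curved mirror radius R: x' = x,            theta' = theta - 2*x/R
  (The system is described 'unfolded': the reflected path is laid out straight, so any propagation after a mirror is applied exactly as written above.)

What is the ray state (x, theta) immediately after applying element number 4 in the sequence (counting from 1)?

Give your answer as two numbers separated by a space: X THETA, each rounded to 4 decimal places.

Answer: -29.0316 -0.6628

Derivation:
Initial: x=-8.0000 theta=-0.4000
After 1 (propagate distance d=19): x=-15.6000 theta=-0.4000
After 2 (thin lens f=-19): x=-15.6000 theta=-116/95 (≈-1.2211)
After 3 (propagate distance d=11): x=-2758/95 (≈-29.0316) theta=-116/95 (≈-1.2211)
After 4 (thin lens f=52): x=-2758/95 (≈-29.0316) theta=-1637/2470 (≈-0.6628)
Rounded to 4 decimal places: x = -29.0316, theta = -0.6628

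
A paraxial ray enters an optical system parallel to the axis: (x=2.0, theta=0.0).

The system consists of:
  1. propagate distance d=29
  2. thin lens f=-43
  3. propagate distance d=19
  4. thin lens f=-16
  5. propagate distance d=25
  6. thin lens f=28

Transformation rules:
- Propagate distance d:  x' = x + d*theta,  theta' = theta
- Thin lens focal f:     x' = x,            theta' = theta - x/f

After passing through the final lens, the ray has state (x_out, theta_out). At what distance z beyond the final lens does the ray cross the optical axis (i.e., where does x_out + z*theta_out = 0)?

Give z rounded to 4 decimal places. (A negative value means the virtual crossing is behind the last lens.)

Answer: 108.6755

Derivation:
Initial: x=2.0000 theta=0.0000
After 1 (propagate distance d=29): x=2.0000 theta=0.0000
After 2 (thin lens f=-43): x=2.0000 theta=2/43 (≈0.0465)
After 3 (propagate distance d=19): x=124/43 (≈2.8837) theta=2/43 (≈0.0465)
After 4 (thin lens f=-16): x=124/43 (≈2.8837) theta=39/172 (≈0.2267)
After 5 (propagate distance d=25): x=1471/172 (≈8.5523) theta=39/172 (≈0.2267)
After 6 (thin lens f=28): x=1471/172 (≈8.5523) theta=-379/4816 (≈-0.0787)
z_focus = -x_out/theta_out = -(1471/172)/(-379/4816) = 41188/379 ≈ 108.6755
Rounded to 4 decimal places: z = 108.6755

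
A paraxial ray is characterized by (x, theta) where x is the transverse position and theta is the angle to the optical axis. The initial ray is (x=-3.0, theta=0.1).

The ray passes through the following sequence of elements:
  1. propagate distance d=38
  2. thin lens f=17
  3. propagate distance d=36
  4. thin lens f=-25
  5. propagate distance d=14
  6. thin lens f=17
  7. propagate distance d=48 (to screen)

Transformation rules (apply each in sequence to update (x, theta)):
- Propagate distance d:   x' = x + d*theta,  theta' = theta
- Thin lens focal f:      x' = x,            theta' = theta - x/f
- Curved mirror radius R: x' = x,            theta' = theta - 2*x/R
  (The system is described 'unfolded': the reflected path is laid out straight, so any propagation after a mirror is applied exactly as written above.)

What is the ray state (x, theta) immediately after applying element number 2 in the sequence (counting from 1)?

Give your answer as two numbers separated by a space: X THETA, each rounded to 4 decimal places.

Initial: x=-3.0000 theta=0.1000
After 1 (propagate distance d=38): x=0.8000 theta=0.1000
After 2 (thin lens f=17): x=0.8000 theta=9/170 (≈0.0529)
Rounded to 4 decimal places: x = 0.8000, theta = 0.0529

Answer: 0.8000 0.0529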